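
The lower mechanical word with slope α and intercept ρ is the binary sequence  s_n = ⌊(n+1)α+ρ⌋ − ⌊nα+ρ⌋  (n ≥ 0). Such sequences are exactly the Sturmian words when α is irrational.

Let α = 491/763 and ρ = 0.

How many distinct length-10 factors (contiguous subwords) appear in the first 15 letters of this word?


4

t_n = ⌊(n·491)/763⌋ for n = 0 … 15:
  n=0…9: ⌊0/763⌋=0 ⌊491/763⌋=0 ⌊982/763⌋=1 ⌊1473/763⌋=1 ⌊1964/763⌋=2 ⌊2455/763⌋=3 ⌊2946/763⌋=3 ⌊3437/763⌋=4 ⌊3928/763⌋=5 ⌊4419/763⌋=5
  n=10…15: ⌊4910/763⌋=6 ⌊5401/763⌋=7 ⌊5892/763⌋=7 ⌊6383/763⌋=8 ⌊6874/763⌋=9 ⌊7365/763⌋=9
s_n = t_(n+1) − t_n for n = 0 … 14 gives
prefix = 010110110110110
slide a length-10 window over [0..9] … [5..14] (6 windows); first occurrence of each distinct factor:
  [  0..  9] 0101101101
  [  1.. 10] 1011011011
  [  2.. 11] 0110110110
  [  3.. 12] 1101101101
  (the other 2 windows repeat one of these)
distinct factors: {0101101101, 0110110110, 1011011011, 1101101101}
count = 4  (Sturmian bound for length 10 is 11)


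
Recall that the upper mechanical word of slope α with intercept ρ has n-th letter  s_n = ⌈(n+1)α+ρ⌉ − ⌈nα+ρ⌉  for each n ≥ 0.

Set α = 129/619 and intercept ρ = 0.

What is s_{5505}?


(n+1)α + ρ = (5506·129) / 619 = 710274/619
nα + ρ     = (5505·129) / 619 = 710145/619
⌈710274/619⌉ = 1148,  ⌈710145/619⌉ = 1148
s_{5505} = 1148 − 1148 = 0

0


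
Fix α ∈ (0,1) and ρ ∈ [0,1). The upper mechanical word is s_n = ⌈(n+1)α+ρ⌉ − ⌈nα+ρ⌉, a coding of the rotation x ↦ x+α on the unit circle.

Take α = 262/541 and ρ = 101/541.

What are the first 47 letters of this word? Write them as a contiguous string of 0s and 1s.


01010101010010101010101010101010101010101010010

n=0: ⌈(1·262+101)/541⌉ − ⌈(0·262+101)/541⌉ = ⌈363/541⌉ − ⌈101/541⌉ = 1 − 1 = 0
n=1: ⌈(2·262+101)/541⌉ − ⌈(1·262+101)/541⌉ = ⌈625/541⌉ − ⌈363/541⌉ = 2 − 1 = 1
n=2: ⌈(3·262+101)/541⌉ − ⌈(2·262+101)/541⌉ = ⌈887/541⌉ − ⌈625/541⌉ = 2 − 2 = 0
n=3: ⌈(4·262+101)/541⌉ − ⌈(3·262+101)/541⌉ = ⌈1149/541⌉ − ⌈887/541⌉ = 3 − 2 = 1
n=4: ⌈(5·262+101)/541⌉ − ⌈(4·262+101)/541⌉ = ⌈1411/541⌉ − ⌈1149/541⌉ = 3 − 3 = 0
n=5: ⌈(6·262+101)/541⌉ − ⌈(5·262+101)/541⌉ = ⌈1673/541⌉ − ⌈1411/541⌉ = 4 − 3 = 1
n=6: ⌈(7·262+101)/541⌉ − ⌈(6·262+101)/541⌉ = ⌈1935/541⌉ − ⌈1673/541⌉ = 4 − 4 = 0
n=7: ⌈(8·262+101)/541⌉ − ⌈(7·262+101)/541⌉ = ⌈2197/541⌉ − ⌈1935/541⌉ = 5 − 4 = 1
n=8: ⌈(9·262+101)/541⌉ − ⌈(8·262+101)/541⌉ = ⌈2459/541⌉ − ⌈2197/541⌉ = 5 − 5 = 0
n=9: ⌈(10·262+101)/541⌉ − ⌈(9·262+101)/541⌉ = ⌈2721/541⌉ − ⌈2459/541⌉ = 6 − 5 = 1
n=10: ⌈(11·262+101)/541⌉ − ⌈(10·262+101)/541⌉ = ⌈2983/541⌉ − ⌈2721/541⌉ = 6 − 6 = 0
n=11: ⌈(12·262+101)/541⌉ − ⌈(11·262+101)/541⌉ = ⌈3245/541⌉ − ⌈2983/541⌉ = 6 − 6 = 0
n=12: ⌈(13·262+101)/541⌉ − ⌈(12·262+101)/541⌉ = ⌈3507/541⌉ − ⌈3245/541⌉ = 7 − 6 = 1
n=13: ⌈(14·262+101)/541⌉ − ⌈(13·262+101)/541⌉ = ⌈3769/541⌉ − ⌈3507/541⌉ = 7 − 7 = 0
n=14: ⌈(15·262+101)/541⌉ − ⌈(14·262+101)/541⌉ = ⌈4031/541⌉ − ⌈3769/541⌉ = 8 − 7 = 1
n=15: ⌈(16·262+101)/541⌉ − ⌈(15·262+101)/541⌉ = ⌈4293/541⌉ − ⌈4031/541⌉ = 8 − 8 = 0
n=16: ⌈(17·262+101)/541⌉ − ⌈(16·262+101)/541⌉ = ⌈4555/541⌉ − ⌈4293/541⌉ = 9 − 8 = 1
n=17: ⌈(18·262+101)/541⌉ − ⌈(17·262+101)/541⌉ = ⌈4817/541⌉ − ⌈4555/541⌉ = 9 − 9 = 0
n=18: ⌈(19·262+101)/541⌉ − ⌈(18·262+101)/541⌉ = ⌈5079/541⌉ − ⌈4817/541⌉ = 10 − 9 = 1
n=19: ⌈(20·262+101)/541⌉ − ⌈(19·262+101)/541⌉ = ⌈5341/541⌉ − ⌈5079/541⌉ = 10 − 10 = 0
n=20: ⌈(21·262+101)/541⌉ − ⌈(20·262+101)/541⌉ = ⌈5603/541⌉ − ⌈5341/541⌉ = 11 − 10 = 1
n=21: ⌈(22·262+101)/541⌉ − ⌈(21·262+101)/541⌉ = ⌈5865/541⌉ − ⌈5603/541⌉ = 11 − 11 = 0
n=22: ⌈(23·262+101)/541⌉ − ⌈(22·262+101)/541⌉ = ⌈6127/541⌉ − ⌈5865/541⌉ = 12 − 11 = 1
n=23: ⌈(24·262+101)/541⌉ − ⌈(23·262+101)/541⌉ = ⌈6389/541⌉ − ⌈6127/541⌉ = 12 − 12 = 0
n=24: ⌈(25·262+101)/541⌉ − ⌈(24·262+101)/541⌉ = ⌈6651/541⌉ − ⌈6389/541⌉ = 13 − 12 = 1
n=25: ⌈(26·262+101)/541⌉ − ⌈(25·262+101)/541⌉ = ⌈6913/541⌉ − ⌈6651/541⌉ = 13 − 13 = 0
n=26: ⌈(27·262+101)/541⌉ − ⌈(26·262+101)/541⌉ = ⌈7175/541⌉ − ⌈6913/541⌉ = 14 − 13 = 1
n=27: ⌈(28·262+101)/541⌉ − ⌈(27·262+101)/541⌉ = ⌈7437/541⌉ − ⌈7175/541⌉ = 14 − 14 = 0
n=28: ⌈(29·262+101)/541⌉ − ⌈(28·262+101)/541⌉ = ⌈7699/541⌉ − ⌈7437/541⌉ = 15 − 14 = 1
n=29: ⌈(30·262+101)/541⌉ − ⌈(29·262+101)/541⌉ = ⌈7961/541⌉ − ⌈7699/541⌉ = 15 − 15 = 0
n=30: ⌈(31·262+101)/541⌉ − ⌈(30·262+101)/541⌉ = ⌈8223/541⌉ − ⌈7961/541⌉ = 16 − 15 = 1
n=31: ⌈(32·262+101)/541⌉ − ⌈(31·262+101)/541⌉ = ⌈8485/541⌉ − ⌈8223/541⌉ = 16 − 16 = 0
n=32: ⌈(33·262+101)/541⌉ − ⌈(32·262+101)/541⌉ = ⌈8747/541⌉ − ⌈8485/541⌉ = 17 − 16 = 1
n=33: ⌈(34·262+101)/541⌉ − ⌈(33·262+101)/541⌉ = ⌈9009/541⌉ − ⌈8747/541⌉ = 17 − 17 = 0
n=34: ⌈(35·262+101)/541⌉ − ⌈(34·262+101)/541⌉ = ⌈9271/541⌉ − ⌈9009/541⌉ = 18 − 17 = 1
n=35: ⌈(36·262+101)/541⌉ − ⌈(35·262+101)/541⌉ = ⌈9533/541⌉ − ⌈9271/541⌉ = 18 − 18 = 0
n=36: ⌈(37·262+101)/541⌉ − ⌈(36·262+101)/541⌉ = ⌈9795/541⌉ − ⌈9533/541⌉ = 19 − 18 = 1
n=37: ⌈(38·262+101)/541⌉ − ⌈(37·262+101)/541⌉ = ⌈10057/541⌉ − ⌈9795/541⌉ = 19 − 19 = 0
n=38: ⌈(39·262+101)/541⌉ − ⌈(38·262+101)/541⌉ = ⌈10319/541⌉ − ⌈10057/541⌉ = 20 − 19 = 1
n=39: ⌈(40·262+101)/541⌉ − ⌈(39·262+101)/541⌉ = ⌈10581/541⌉ − ⌈10319/541⌉ = 20 − 20 = 0
n=40: ⌈(41·262+101)/541⌉ − ⌈(40·262+101)/541⌉ = ⌈10843/541⌉ − ⌈10581/541⌉ = 21 − 20 = 1
n=41: ⌈(42·262+101)/541⌉ − ⌈(41·262+101)/541⌉ = ⌈11105/541⌉ − ⌈10843/541⌉ = 21 − 21 = 0
n=42: ⌈(43·262+101)/541⌉ − ⌈(42·262+101)/541⌉ = ⌈11367/541⌉ − ⌈11105/541⌉ = 22 − 21 = 1
n=43: ⌈(44·262+101)/541⌉ − ⌈(43·262+101)/541⌉ = ⌈11629/541⌉ − ⌈11367/541⌉ = 22 − 22 = 0
n=44: ⌈(45·262+101)/541⌉ − ⌈(44·262+101)/541⌉ = ⌈11891/541⌉ − ⌈11629/541⌉ = 22 − 22 = 0
n=45: ⌈(46·262+101)/541⌉ − ⌈(45·262+101)/541⌉ = ⌈12153/541⌉ − ⌈11891/541⌉ = 23 − 22 = 1
n=46: ⌈(47·262+101)/541⌉ − ⌈(46·262+101)/541⌉ = ⌈12415/541⌉ − ⌈12153/541⌉ = 23 − 23 = 0


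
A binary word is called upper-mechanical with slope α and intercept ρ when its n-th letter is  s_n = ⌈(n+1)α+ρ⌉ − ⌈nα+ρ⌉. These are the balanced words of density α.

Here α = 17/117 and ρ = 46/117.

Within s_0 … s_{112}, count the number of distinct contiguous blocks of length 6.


7

t_n = ⌈(n·17+46)/117⌉ for n = 0 … 113:
  n=0…9: ⌈46/117⌉=1 ⌈63/117⌉=1 ⌈80/117⌉=1 ⌈97/117⌉=1 ⌈114/117⌉=1 ⌈131/117⌉=2 ⌈148/117⌉=2 ⌈165/117⌉=2 ⌈182/117⌉=2 ⌈199/117⌉=2
  n=10…19: ⌈216/117⌉=2 ⌈233/117⌉=2 ⌈250/117⌉=3 ⌈267/117⌉=3 ⌈284/117⌉=3 ⌈301/117⌉=3 ⌈318/117⌉=3 ⌈335/117⌉=3 ⌈352/117⌉=4 ⌈369/117⌉=4
  n=20…29: ⌈386/117⌉=4 ⌈403/117⌉=4 ⌈420/117⌉=4 ⌈437/117⌉=4 ⌈454/117⌉=4 ⌈471/117⌉=5 ⌈488/117⌉=5 ⌈505/117⌉=5 ⌈522/117⌉=5 ⌈539/117⌉=5
  n=30…39: ⌈556/117⌉=5 ⌈573/117⌉=5 ⌈590/117⌉=6 ⌈607/117⌉=6 ⌈624/117⌉=6 ⌈641/117⌉=6 ⌈658/117⌉=6 ⌈675/117⌉=6 ⌈692/117⌉=6 ⌈709/117⌉=7
  n=40…49: ⌈726/117⌉=7 ⌈743/117⌉=7 ⌈760/117⌉=7 ⌈777/117⌉=7 ⌈794/117⌉=7 ⌈811/117⌉=7 ⌈828/117⌉=8 ⌈845/117⌉=8 ⌈862/117⌉=8 ⌈879/117⌉=8
  n=50…59: ⌈896/117⌉=8 ⌈913/117⌉=8 ⌈930/117⌉=8 ⌈947/117⌉=9 ⌈964/117⌉=9 ⌈981/117⌉=9 ⌈998/117⌉=9 ⌈1015/117⌉=9 ⌈1032/117⌉=9 ⌈1049/117⌉=9
  n=60…69: ⌈1066/117⌉=10 ⌈1083/117⌉=10 ⌈1100/117⌉=10 ⌈1117/117⌉=10 ⌈1134/117⌉=10 ⌈1151/117⌉=10 ⌈1168/117⌉=10 ⌈1185/117⌉=11 ⌈1202/117⌉=11 ⌈1219/117⌉=11
  n=70…79: ⌈1236/117⌉=11 ⌈1253/117⌉=11 ⌈1270/117⌉=11 ⌈1287/117⌉=11 ⌈1304/117⌉=12 ⌈1321/117⌉=12 ⌈1338/117⌉=12 ⌈1355/117⌉=12 ⌈1372/117⌉=12 ⌈1389/117⌉=12
  n=80…89: ⌈1406/117⌉=13 ⌈1423/117⌉=13 ⌈1440/117⌉=13 ⌈1457/117⌉=13 ⌈1474/117⌉=13 ⌈1491/117⌉=13 ⌈1508/117⌉=13 ⌈1525/117⌉=14 ⌈1542/117⌉=14 ⌈1559/117⌉=14
  n=90…99: ⌈1576/117⌉=14 ⌈1593/117⌉=14 ⌈1610/117⌉=14 ⌈1627/117⌉=14 ⌈1644/117⌉=15 ⌈1661/117⌉=15 ⌈1678/117⌉=15 ⌈1695/117⌉=15 ⌈1712/117⌉=15 ⌈1729/117⌉=15
  n=100…109: ⌈1746/117⌉=15 ⌈1763/117⌉=16 ⌈1780/117⌉=16 ⌈1797/117⌉=16 ⌈1814/117⌉=16 ⌈1831/117⌉=16 ⌈1848/117⌉=16 ⌈1865/117⌉=16 ⌈1882/117⌉=17 ⌈1899/117⌉=17
  n=110…113: ⌈1916/117⌉=17 ⌈1933/117⌉=17 ⌈1950/117⌉=17 ⌈1967/117⌉=17
s_n = t_(n+1) − t_n for n = 0 … 112 gives
prefix = 00001000000100000100000010000001000000100000010000001000000100000010000001000001000000100000010000001000000100000
slide a length-6 window over [0..5] … [107..112] (108 windows); first occurrence of each distinct factor:
  [  0..  5] 000010
  [  1..  6] 000100
  [  2..  7] 001000
  [  3..  8] 010000
  [  4..  9] 100000
  [  5.. 10] 000000
  [  6.. 11] 000001
  (the other 101 windows repeat one of these)
distinct factors: {000000, 000001, 000010, 000100, 001000, 010000, 100000}
count = 7  (Sturmian bound for length 6 is 7)


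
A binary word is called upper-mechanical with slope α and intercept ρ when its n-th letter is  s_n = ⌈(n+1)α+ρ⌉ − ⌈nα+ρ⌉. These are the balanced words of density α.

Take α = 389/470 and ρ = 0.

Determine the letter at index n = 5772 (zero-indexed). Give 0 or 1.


(n+1)α + ρ = (5773·389) / 470 = 2245697/470
nα + ρ     = (5772·389) / 470 = 2245308/470
⌈2245697/470⌉ = 4779,  ⌈2245308/470⌉ = 4778
s_{5772} = 4779 − 4778 = 1

1


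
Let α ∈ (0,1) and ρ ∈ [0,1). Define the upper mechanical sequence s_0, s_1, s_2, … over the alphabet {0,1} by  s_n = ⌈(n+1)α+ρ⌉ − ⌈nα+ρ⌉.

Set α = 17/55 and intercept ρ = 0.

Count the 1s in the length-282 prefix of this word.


#1s = Σ_{n=0}^{281} s_n = Σ_{n=0}^{281} (⌈(n+1)α+ρ⌉ − ⌈nα+ρ⌉)
the sum telescopes: every ⌈nα+ρ⌉ with 0 < n < 282 appears once with + and once with −, leaving ⌈282α+ρ⌉ − ⌈0·α+ρ⌉
282α + ρ = (282·17) / 55 = 4794/55
ρ = 0/55
⌈4794/55⌉ = 88,  ⌈0/55⌉ = 0
#1s = 88 − 0 = 88

88


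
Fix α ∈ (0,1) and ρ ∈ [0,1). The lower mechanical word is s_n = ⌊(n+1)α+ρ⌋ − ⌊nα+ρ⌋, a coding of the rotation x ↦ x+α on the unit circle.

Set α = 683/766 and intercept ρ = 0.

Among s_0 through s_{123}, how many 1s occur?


#1s = Σ_{n=0}^{123} s_n = Σ_{n=0}^{123} (⌊(n+1)α+ρ⌋ − ⌊nα+ρ⌋)
the sum telescopes: every ⌊nα+ρ⌋ with 0 < n < 124 appears once with + and once with −, leaving ⌊124α+ρ⌋ − ⌊0·α+ρ⌋
124α + ρ = (124·683) / 766 = 84692/766
ρ = 0/766
⌊84692/766⌋ = 110,  ⌊0/766⌋ = 0
#1s = 110 − 0 = 110

110


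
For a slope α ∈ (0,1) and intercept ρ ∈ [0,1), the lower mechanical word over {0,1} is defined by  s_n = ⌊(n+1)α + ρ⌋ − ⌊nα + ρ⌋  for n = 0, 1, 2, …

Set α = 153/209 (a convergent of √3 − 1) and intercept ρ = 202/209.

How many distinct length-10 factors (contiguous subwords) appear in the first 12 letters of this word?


t_n = ⌊(n·153+202)/209⌋ for n = 0 … 12:
  n=0…9: ⌊202/209⌋=0 ⌊355/209⌋=1 ⌊508/209⌋=2 ⌊661/209⌋=3 ⌊814/209⌋=3 ⌊967/209⌋=4 ⌊1120/209⌋=5 ⌊1273/209⌋=6 ⌊1426/209⌋=6 ⌊1579/209⌋=7
  n=10…12: ⌊1732/209⌋=8 ⌊1885/209⌋=9 ⌊2038/209⌋=9
s_n = t_(n+1) − t_n for n = 0 … 11 gives
prefix = 111011101110
slide a length-10 window over [0..9] … [2..11] (3 windows); first occurrence of each distinct factor:
  [  0..  9] 1110111011
  [  1.. 10] 1101110111
  [  2.. 11] 1011101110
distinct factors: {1011101110, 1101110111, 1110111011}
count = 3  (Sturmian bound for length 10 is 11)

3


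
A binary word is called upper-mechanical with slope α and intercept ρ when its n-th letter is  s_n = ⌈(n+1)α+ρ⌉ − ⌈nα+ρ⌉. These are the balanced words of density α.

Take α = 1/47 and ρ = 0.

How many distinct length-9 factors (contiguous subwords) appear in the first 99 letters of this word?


10

t_n = ⌈(n·1)/47⌉ for n = 0 … 99:
  n=0…9: ⌈0/47⌉=0 ⌈1/47⌉=1 ⌈2/47⌉=1 ⌈3/47⌉=1 ⌈4/47⌉=1 ⌈5/47⌉=1 ⌈6/47⌉=1 ⌈7/47⌉=1 ⌈8/47⌉=1 ⌈9/47⌉=1
  n=10…19: ⌈10/47⌉=1 ⌈11/47⌉=1 ⌈12/47⌉=1 ⌈13/47⌉=1 ⌈14/47⌉=1 ⌈15/47⌉=1 ⌈16/47⌉=1 ⌈17/47⌉=1 ⌈18/47⌉=1 ⌈19/47⌉=1
  n=20…29: ⌈20/47⌉=1 ⌈21/47⌉=1 ⌈22/47⌉=1 ⌈23/47⌉=1 ⌈24/47⌉=1 ⌈25/47⌉=1 ⌈26/47⌉=1 ⌈27/47⌉=1 ⌈28/47⌉=1 ⌈29/47⌉=1
  n=30…39: ⌈30/47⌉=1 ⌈31/47⌉=1 ⌈32/47⌉=1 ⌈33/47⌉=1 ⌈34/47⌉=1 ⌈35/47⌉=1 ⌈36/47⌉=1 ⌈37/47⌉=1 ⌈38/47⌉=1 ⌈39/47⌉=1
  n=40…49: ⌈40/47⌉=1 ⌈41/47⌉=1 ⌈42/47⌉=1 ⌈43/47⌉=1 ⌈44/47⌉=1 ⌈45/47⌉=1 ⌈46/47⌉=1 ⌈47/47⌉=1 ⌈48/47⌉=2 ⌈49/47⌉=2
  n=50…59: ⌈50/47⌉=2 ⌈51/47⌉=2 ⌈52/47⌉=2 ⌈53/47⌉=2 ⌈54/47⌉=2 ⌈55/47⌉=2 ⌈56/47⌉=2 ⌈57/47⌉=2 ⌈58/47⌉=2 ⌈59/47⌉=2
  n=60…69: ⌈60/47⌉=2 ⌈61/47⌉=2 ⌈62/47⌉=2 ⌈63/47⌉=2 ⌈64/47⌉=2 ⌈65/47⌉=2 ⌈66/47⌉=2 ⌈67/47⌉=2 ⌈68/47⌉=2 ⌈69/47⌉=2
  n=70…79: ⌈70/47⌉=2 ⌈71/47⌉=2 ⌈72/47⌉=2 ⌈73/47⌉=2 ⌈74/47⌉=2 ⌈75/47⌉=2 ⌈76/47⌉=2 ⌈77/47⌉=2 ⌈78/47⌉=2 ⌈79/47⌉=2
  n=80…89: ⌈80/47⌉=2 ⌈81/47⌉=2 ⌈82/47⌉=2 ⌈83/47⌉=2 ⌈84/47⌉=2 ⌈85/47⌉=2 ⌈86/47⌉=2 ⌈87/47⌉=2 ⌈88/47⌉=2 ⌈89/47⌉=2
  n=90…99: ⌈90/47⌉=2 ⌈91/47⌉=2 ⌈92/47⌉=2 ⌈93/47⌉=2 ⌈94/47⌉=2 ⌈95/47⌉=3 ⌈96/47⌉=3 ⌈97/47⌉=3 ⌈98/47⌉=3 ⌈99/47⌉=3
s_n = t_(n+1) − t_n for n = 0 … 98 gives
prefix = 100000000000000000000000000000000000000000000001000000000000000000000000000000000000000000000010000
slide a length-9 window over [0..8] … [90..98] (91 windows); first occurrence of each distinct factor:
  [  0..  8] 100000000
  [  1..  9] 000000000
  [ 39.. 47] 000000001
  [ 40.. 48] 000000010
  [ 41.. 49] 000000100
  [ 42.. 50] 000001000
  [ 43.. 51] 000010000
  [ 44.. 52] 000100000
  [ 45.. 53] 001000000
  [ 46.. 54] 010000000
  (the other 81 windows repeat one of these)
distinct factors: {000000000, 000000001, 000000010, 000000100, 000001000, 000010000, 000100000, 001000000, 010000000, 100000000}
count = 10  (Sturmian bound for length 9 is 10)


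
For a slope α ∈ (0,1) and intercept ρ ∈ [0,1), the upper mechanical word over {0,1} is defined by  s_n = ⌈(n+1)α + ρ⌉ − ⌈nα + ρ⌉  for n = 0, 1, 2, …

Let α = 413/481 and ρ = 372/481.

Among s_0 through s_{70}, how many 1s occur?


#1s = Σ_{n=0}^{70} s_n = Σ_{n=0}^{70} (⌈(n+1)α+ρ⌉ − ⌈nα+ρ⌉)
the sum telescopes: every ⌈nα+ρ⌉ with 0 < n < 71 appears once with + and once with −, leaving ⌈71α+ρ⌉ − ⌈0·α+ρ⌉
71α + ρ = (71·413 + 372) / 481 = 29695/481
ρ = 372/481
⌈29695/481⌉ = 62,  ⌈372/481⌉ = 1
#1s = 62 − 1 = 61

61


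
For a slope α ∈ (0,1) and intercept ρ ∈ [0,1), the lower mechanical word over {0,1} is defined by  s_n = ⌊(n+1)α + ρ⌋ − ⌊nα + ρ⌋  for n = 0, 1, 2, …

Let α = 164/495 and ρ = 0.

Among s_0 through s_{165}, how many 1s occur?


#1s = Σ_{n=0}^{165} s_n = Σ_{n=0}^{165} (⌊(n+1)α+ρ⌋ − ⌊nα+ρ⌋)
the sum telescopes: every ⌊nα+ρ⌋ with 0 < n < 166 appears once with + and once with −, leaving ⌊166α+ρ⌋ − ⌊0·α+ρ⌋
166α + ρ = (166·164) / 495 = 27224/495
ρ = 0/495
⌊27224/495⌋ = 54,  ⌊0/495⌋ = 0
#1s = 54 − 0 = 54

54


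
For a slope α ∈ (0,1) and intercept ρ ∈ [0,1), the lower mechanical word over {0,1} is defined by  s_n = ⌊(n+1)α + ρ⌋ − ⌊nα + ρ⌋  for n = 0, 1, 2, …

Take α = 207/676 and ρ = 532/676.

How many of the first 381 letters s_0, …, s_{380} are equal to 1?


117

#1s = Σ_{n=0}^{380} s_n = Σ_{n=0}^{380} (⌊(n+1)α+ρ⌋ − ⌊nα+ρ⌋)
the sum telescopes: every ⌊nα+ρ⌋ with 0 < n < 381 appears once with + and once with −, leaving ⌊381α+ρ⌋ − ⌊0·α+ρ⌋
381α + ρ = (381·207 + 532) / 676 = 79399/676
ρ = 532/676
⌊79399/676⌋ = 117,  ⌊532/676⌋ = 0
#1s = 117 − 0 = 117


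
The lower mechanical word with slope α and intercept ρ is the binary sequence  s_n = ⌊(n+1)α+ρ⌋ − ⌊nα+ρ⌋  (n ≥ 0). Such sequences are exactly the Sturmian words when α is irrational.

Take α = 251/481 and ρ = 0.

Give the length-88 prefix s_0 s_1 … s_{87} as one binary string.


n=0: ⌊(1·251)/481⌋ − ⌊(0·251)/481⌋ = ⌊251/481⌋ − ⌊0/481⌋ = 0 − 0 = 0
n=1: ⌊(2·251)/481⌋ − ⌊(1·251)/481⌋ = ⌊502/481⌋ − ⌊251/481⌋ = 1 − 0 = 1
n=2: ⌊(3·251)/481⌋ − ⌊(2·251)/481⌋ = ⌊753/481⌋ − ⌊502/481⌋ = 1 − 1 = 0
n=3: ⌊(4·251)/481⌋ − ⌊(3·251)/481⌋ = ⌊1004/481⌋ − ⌊753/481⌋ = 2 − 1 = 1
n=4: ⌊(5·251)/481⌋ − ⌊(4·251)/481⌋ = ⌊1255/481⌋ − ⌊1004/481⌋ = 2 − 2 = 0
n=5: ⌊(6·251)/481⌋ − ⌊(5·251)/481⌋ = ⌊1506/481⌋ − ⌊1255/481⌋ = 3 − 2 = 1
n=6: ⌊(7·251)/481⌋ − ⌊(6·251)/481⌋ = ⌊1757/481⌋ − ⌊1506/481⌋ = 3 − 3 = 0
n=7: ⌊(8·251)/481⌋ − ⌊(7·251)/481⌋ = ⌊2008/481⌋ − ⌊1757/481⌋ = 4 − 3 = 1
n=8: ⌊(9·251)/481⌋ − ⌊(8·251)/481⌋ = ⌊2259/481⌋ − ⌊2008/481⌋ = 4 − 4 = 0
n=9: ⌊(10·251)/481⌋ − ⌊(9·251)/481⌋ = ⌊2510/481⌋ − ⌊2259/481⌋ = 5 − 4 = 1
n=10: ⌊(11·251)/481⌋ − ⌊(10·251)/481⌋ = ⌊2761/481⌋ − ⌊2510/481⌋ = 5 − 5 = 0
n=11: ⌊(12·251)/481⌋ − ⌊(11·251)/481⌋ = ⌊3012/481⌋ − ⌊2761/481⌋ = 6 − 5 = 1
n=12: ⌊(13·251)/481⌋ − ⌊(12·251)/481⌋ = ⌊3263/481⌋ − ⌊3012/481⌋ = 6 − 6 = 0
n=13: ⌊(14·251)/481⌋ − ⌊(13·251)/481⌋ = ⌊3514/481⌋ − ⌊3263/481⌋ = 7 − 6 = 1
n=14: ⌊(15·251)/481⌋ − ⌊(14·251)/481⌋ = ⌊3765/481⌋ − ⌊3514/481⌋ = 7 − 7 = 0
n=15: ⌊(16·251)/481⌋ − ⌊(15·251)/481⌋ = ⌊4016/481⌋ − ⌊3765/481⌋ = 8 − 7 = 1
n=16: ⌊(17·251)/481⌋ − ⌊(16·251)/481⌋ = ⌊4267/481⌋ − ⌊4016/481⌋ = 8 − 8 = 0
n=17: ⌊(18·251)/481⌋ − ⌊(17·251)/481⌋ = ⌊4518/481⌋ − ⌊4267/481⌋ = 9 − 8 = 1
n=18: ⌊(19·251)/481⌋ − ⌊(18·251)/481⌋ = ⌊4769/481⌋ − ⌊4518/481⌋ = 9 − 9 = 0
n=19: ⌊(20·251)/481⌋ − ⌊(19·251)/481⌋ = ⌊5020/481⌋ − ⌊4769/481⌋ = 10 − 9 = 1
n=20: ⌊(21·251)/481⌋ − ⌊(20·251)/481⌋ = ⌊5271/481⌋ − ⌊5020/481⌋ = 10 − 10 = 0
n=21: ⌊(22·251)/481⌋ − ⌊(21·251)/481⌋ = ⌊5522/481⌋ − ⌊5271/481⌋ = 11 − 10 = 1
n=22: ⌊(23·251)/481⌋ − ⌊(22·251)/481⌋ = ⌊5773/481⌋ − ⌊5522/481⌋ = 12 − 11 = 1
n=23: ⌊(24·251)/481⌋ − ⌊(23·251)/481⌋ = ⌊6024/481⌋ − ⌊5773/481⌋ = 12 − 12 = 0
n=24: ⌊(25·251)/481⌋ − ⌊(24·251)/481⌋ = ⌊6275/481⌋ − ⌊6024/481⌋ = 13 − 12 = 1
n=25: ⌊(26·251)/481⌋ − ⌊(25·251)/481⌋ = ⌊6526/481⌋ − ⌊6275/481⌋ = 13 − 13 = 0
n=26: ⌊(27·251)/481⌋ − ⌊(26·251)/481⌋ = ⌊6777/481⌋ − ⌊6526/481⌋ = 14 − 13 = 1
n=27: ⌊(28·251)/481⌋ − ⌊(27·251)/481⌋ = ⌊7028/481⌋ − ⌊6777/481⌋ = 14 − 14 = 0
n=28: ⌊(29·251)/481⌋ − ⌊(28·251)/481⌋ = ⌊7279/481⌋ − ⌊7028/481⌋ = 15 − 14 = 1
n=29: ⌊(30·251)/481⌋ − ⌊(29·251)/481⌋ = ⌊7530/481⌋ − ⌊7279/481⌋ = 15 − 15 = 0
n=30: ⌊(31·251)/481⌋ − ⌊(30·251)/481⌋ = ⌊7781/481⌋ − ⌊7530/481⌋ = 16 − 15 = 1
n=31: ⌊(32·251)/481⌋ − ⌊(31·251)/481⌋ = ⌊8032/481⌋ − ⌊7781/481⌋ = 16 − 16 = 0
n=32: ⌊(33·251)/481⌋ − ⌊(32·251)/481⌋ = ⌊8283/481⌋ − ⌊8032/481⌋ = 17 − 16 = 1
n=33: ⌊(34·251)/481⌋ − ⌊(33·251)/481⌋ = ⌊8534/481⌋ − ⌊8283/481⌋ = 17 − 17 = 0
n=34: ⌊(35·251)/481⌋ − ⌊(34·251)/481⌋ = ⌊8785/481⌋ − ⌊8534/481⌋ = 18 − 17 = 1
n=35: ⌊(36·251)/481⌋ − ⌊(35·251)/481⌋ = ⌊9036/481⌋ − ⌊8785/481⌋ = 18 − 18 = 0
n=36: ⌊(37·251)/481⌋ − ⌊(36·251)/481⌋ = ⌊9287/481⌋ − ⌊9036/481⌋ = 19 − 18 = 1
n=37: ⌊(38·251)/481⌋ − ⌊(37·251)/481⌋ = ⌊9538/481⌋ − ⌊9287/481⌋ = 19 − 19 = 0
n=38: ⌊(39·251)/481⌋ − ⌊(38·251)/481⌋ = ⌊9789/481⌋ − ⌊9538/481⌋ = 20 − 19 = 1
n=39: ⌊(40·251)/481⌋ − ⌊(39·251)/481⌋ = ⌊10040/481⌋ − ⌊9789/481⌋ = 20 − 20 = 0
n=40: ⌊(41·251)/481⌋ − ⌊(40·251)/481⌋ = ⌊10291/481⌋ − ⌊10040/481⌋ = 21 − 20 = 1
n=41: ⌊(42·251)/481⌋ − ⌊(41·251)/481⌋ = ⌊10542/481⌋ − ⌊10291/481⌋ = 21 − 21 = 0
n=42: ⌊(43·251)/481⌋ − ⌊(42·251)/481⌋ = ⌊10793/481⌋ − ⌊10542/481⌋ = 22 − 21 = 1
n=43: ⌊(44·251)/481⌋ − ⌊(43·251)/481⌋ = ⌊11044/481⌋ − ⌊10793/481⌋ = 22 − 22 = 0
n=44: ⌊(45·251)/481⌋ − ⌊(44·251)/481⌋ = ⌊11295/481⌋ − ⌊11044/481⌋ = 23 − 22 = 1
n=45: ⌊(46·251)/481⌋ − ⌊(45·251)/481⌋ = ⌊11546/481⌋ − ⌊11295/481⌋ = 24 − 23 = 1
n=46: ⌊(47·251)/481⌋ − ⌊(46·251)/481⌋ = ⌊11797/481⌋ − ⌊11546/481⌋ = 24 − 24 = 0
n=47: ⌊(48·251)/481⌋ − ⌊(47·251)/481⌋ = ⌊12048/481⌋ − ⌊11797/481⌋ = 25 − 24 = 1
n=48: ⌊(49·251)/481⌋ − ⌊(48·251)/481⌋ = ⌊12299/481⌋ − ⌊12048/481⌋ = 25 − 25 = 0
n=49: ⌊(50·251)/481⌋ − ⌊(49·251)/481⌋ = ⌊12550/481⌋ − ⌊12299/481⌋ = 26 − 25 = 1
n=50: ⌊(51·251)/481⌋ − ⌊(50·251)/481⌋ = ⌊12801/481⌋ − ⌊12550/481⌋ = 26 − 26 = 0
n=51: ⌊(52·251)/481⌋ − ⌊(51·251)/481⌋ = ⌊13052/481⌋ − ⌊12801/481⌋ = 27 − 26 = 1
n=52: ⌊(53·251)/481⌋ − ⌊(52·251)/481⌋ = ⌊13303/481⌋ − ⌊13052/481⌋ = 27 − 27 = 0
n=53: ⌊(54·251)/481⌋ − ⌊(53·251)/481⌋ = ⌊13554/481⌋ − ⌊13303/481⌋ = 28 − 27 = 1
n=54: ⌊(55·251)/481⌋ − ⌊(54·251)/481⌋ = ⌊13805/481⌋ − ⌊13554/481⌋ = 28 − 28 = 0
n=55: ⌊(56·251)/481⌋ − ⌊(55·251)/481⌋ = ⌊14056/481⌋ − ⌊13805/481⌋ = 29 − 28 = 1
n=56: ⌊(57·251)/481⌋ − ⌊(56·251)/481⌋ = ⌊14307/481⌋ − ⌊14056/481⌋ = 29 − 29 = 0
n=57: ⌊(58·251)/481⌋ − ⌊(57·251)/481⌋ = ⌊14558/481⌋ − ⌊14307/481⌋ = 30 − 29 = 1
n=58: ⌊(59·251)/481⌋ − ⌊(58·251)/481⌋ = ⌊14809/481⌋ − ⌊14558/481⌋ = 30 − 30 = 0
n=59: ⌊(60·251)/481⌋ − ⌊(59·251)/481⌋ = ⌊15060/481⌋ − ⌊14809/481⌋ = 31 − 30 = 1
n=60: ⌊(61·251)/481⌋ − ⌊(60·251)/481⌋ = ⌊15311/481⌋ − ⌊15060/481⌋ = 31 − 31 = 0
n=61: ⌊(62·251)/481⌋ − ⌊(61·251)/481⌋ = ⌊15562/481⌋ − ⌊15311/481⌋ = 32 − 31 = 1
n=62: ⌊(63·251)/481⌋ − ⌊(62·251)/481⌋ = ⌊15813/481⌋ − ⌊15562/481⌋ = 32 − 32 = 0
n=63: ⌊(64·251)/481⌋ − ⌊(63·251)/481⌋ = ⌊16064/481⌋ − ⌊15813/481⌋ = 33 − 32 = 1
n=64: ⌊(65·251)/481⌋ − ⌊(64·251)/481⌋ = ⌊16315/481⌋ − ⌊16064/481⌋ = 33 − 33 = 0
n=65: ⌊(66·251)/481⌋ − ⌊(65·251)/481⌋ = ⌊16566/481⌋ − ⌊16315/481⌋ = 34 − 33 = 1
n=66: ⌊(67·251)/481⌋ − ⌊(66·251)/481⌋ = ⌊16817/481⌋ − ⌊16566/481⌋ = 34 − 34 = 0
n=67: ⌊(68·251)/481⌋ − ⌊(67·251)/481⌋ = ⌊17068/481⌋ − ⌊16817/481⌋ = 35 − 34 = 1
n=68: ⌊(69·251)/481⌋ − ⌊(68·251)/481⌋ = ⌊17319/481⌋ − ⌊17068/481⌋ = 36 − 35 = 1
n=69: ⌊(70·251)/481⌋ − ⌊(69·251)/481⌋ = ⌊17570/481⌋ − ⌊17319/481⌋ = 36 − 36 = 0
n=70: ⌊(71·251)/481⌋ − ⌊(70·251)/481⌋ = ⌊17821/481⌋ − ⌊17570/481⌋ = 37 − 36 = 1
n=71: ⌊(72·251)/481⌋ − ⌊(71·251)/481⌋ = ⌊18072/481⌋ − ⌊17821/481⌋ = 37 − 37 = 0
n=72: ⌊(73·251)/481⌋ − ⌊(72·251)/481⌋ = ⌊18323/481⌋ − ⌊18072/481⌋ = 38 − 37 = 1
n=73: ⌊(74·251)/481⌋ − ⌊(73·251)/481⌋ = ⌊18574/481⌋ − ⌊18323/481⌋ = 38 − 38 = 0
n=74: ⌊(75·251)/481⌋ − ⌊(74·251)/481⌋ = ⌊18825/481⌋ − ⌊18574/481⌋ = 39 − 38 = 1
n=75: ⌊(76·251)/481⌋ − ⌊(75·251)/481⌋ = ⌊19076/481⌋ − ⌊18825/481⌋ = 39 − 39 = 0
n=76: ⌊(77·251)/481⌋ − ⌊(76·251)/481⌋ = ⌊19327/481⌋ − ⌊19076/481⌋ = 40 − 39 = 1
n=77: ⌊(78·251)/481⌋ − ⌊(77·251)/481⌋ = ⌊19578/481⌋ − ⌊19327/481⌋ = 40 − 40 = 0
n=78: ⌊(79·251)/481⌋ − ⌊(78·251)/481⌋ = ⌊19829/481⌋ − ⌊19578/481⌋ = 41 − 40 = 1
n=79: ⌊(80·251)/481⌋ − ⌊(79·251)/481⌋ = ⌊20080/481⌋ − ⌊19829/481⌋ = 41 − 41 = 0
n=80: ⌊(81·251)/481⌋ − ⌊(80·251)/481⌋ = ⌊20331/481⌋ − ⌊20080/481⌋ = 42 − 41 = 1
n=81: ⌊(82·251)/481⌋ − ⌊(81·251)/481⌋ = ⌊20582/481⌋ − ⌊20331/481⌋ = 42 − 42 = 0
n=82: ⌊(83·251)/481⌋ − ⌊(82·251)/481⌋ = ⌊20833/481⌋ − ⌊20582/481⌋ = 43 − 42 = 1
n=83: ⌊(84·251)/481⌋ − ⌊(83·251)/481⌋ = ⌊21084/481⌋ − ⌊20833/481⌋ = 43 − 43 = 0
n=84: ⌊(85·251)/481⌋ − ⌊(84·251)/481⌋ = ⌊21335/481⌋ − ⌊21084/481⌋ = 44 − 43 = 1
n=85: ⌊(86·251)/481⌋ − ⌊(85·251)/481⌋ = ⌊21586/481⌋ − ⌊21335/481⌋ = 44 − 44 = 0
n=86: ⌊(87·251)/481⌋ − ⌊(86·251)/481⌋ = ⌊21837/481⌋ − ⌊21586/481⌋ = 45 − 44 = 1
n=87: ⌊(88·251)/481⌋ − ⌊(87·251)/481⌋ = ⌊22088/481⌋ − ⌊21837/481⌋ = 45 − 45 = 0

0101010101010101010101101010101010101010101011010101010101010101010110101010101010101010


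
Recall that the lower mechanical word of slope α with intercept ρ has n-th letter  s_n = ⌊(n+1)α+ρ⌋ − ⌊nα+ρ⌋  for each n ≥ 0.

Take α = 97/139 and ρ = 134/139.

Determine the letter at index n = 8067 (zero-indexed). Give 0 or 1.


(n+1)α + ρ = (8068·97 + 134) / 139 = 782730/139
nα + ρ     = (8067·97 + 134) / 139 = 782633/139
⌊782730/139⌋ = 5631,  ⌊782633/139⌋ = 5630
s_{8067} = 5631 − 5630 = 1

1


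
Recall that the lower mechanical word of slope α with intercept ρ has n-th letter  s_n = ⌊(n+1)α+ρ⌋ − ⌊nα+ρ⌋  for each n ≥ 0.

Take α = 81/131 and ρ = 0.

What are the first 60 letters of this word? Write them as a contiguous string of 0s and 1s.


010110101101101011010110110101101101011010110110101101101011

n=0: ⌊(1·81)/131⌋ − ⌊(0·81)/131⌋ = ⌊81/131⌋ − ⌊0/131⌋ = 0 − 0 = 0
n=1: ⌊(2·81)/131⌋ − ⌊(1·81)/131⌋ = ⌊162/131⌋ − ⌊81/131⌋ = 1 − 0 = 1
n=2: ⌊(3·81)/131⌋ − ⌊(2·81)/131⌋ = ⌊243/131⌋ − ⌊162/131⌋ = 1 − 1 = 0
n=3: ⌊(4·81)/131⌋ − ⌊(3·81)/131⌋ = ⌊324/131⌋ − ⌊243/131⌋ = 2 − 1 = 1
n=4: ⌊(5·81)/131⌋ − ⌊(4·81)/131⌋ = ⌊405/131⌋ − ⌊324/131⌋ = 3 − 2 = 1
n=5: ⌊(6·81)/131⌋ − ⌊(5·81)/131⌋ = ⌊486/131⌋ − ⌊405/131⌋ = 3 − 3 = 0
n=6: ⌊(7·81)/131⌋ − ⌊(6·81)/131⌋ = ⌊567/131⌋ − ⌊486/131⌋ = 4 − 3 = 1
n=7: ⌊(8·81)/131⌋ − ⌊(7·81)/131⌋ = ⌊648/131⌋ − ⌊567/131⌋ = 4 − 4 = 0
n=8: ⌊(9·81)/131⌋ − ⌊(8·81)/131⌋ = ⌊729/131⌋ − ⌊648/131⌋ = 5 − 4 = 1
n=9: ⌊(10·81)/131⌋ − ⌊(9·81)/131⌋ = ⌊810/131⌋ − ⌊729/131⌋ = 6 − 5 = 1
n=10: ⌊(11·81)/131⌋ − ⌊(10·81)/131⌋ = ⌊891/131⌋ − ⌊810/131⌋ = 6 − 6 = 0
n=11: ⌊(12·81)/131⌋ − ⌊(11·81)/131⌋ = ⌊972/131⌋ − ⌊891/131⌋ = 7 − 6 = 1
n=12: ⌊(13·81)/131⌋ − ⌊(12·81)/131⌋ = ⌊1053/131⌋ − ⌊972/131⌋ = 8 − 7 = 1
n=13: ⌊(14·81)/131⌋ − ⌊(13·81)/131⌋ = ⌊1134/131⌋ − ⌊1053/131⌋ = 8 − 8 = 0
n=14: ⌊(15·81)/131⌋ − ⌊(14·81)/131⌋ = ⌊1215/131⌋ − ⌊1134/131⌋ = 9 − 8 = 1
n=15: ⌊(16·81)/131⌋ − ⌊(15·81)/131⌋ = ⌊1296/131⌋ − ⌊1215/131⌋ = 9 − 9 = 0
n=16: ⌊(17·81)/131⌋ − ⌊(16·81)/131⌋ = ⌊1377/131⌋ − ⌊1296/131⌋ = 10 − 9 = 1
n=17: ⌊(18·81)/131⌋ − ⌊(17·81)/131⌋ = ⌊1458/131⌋ − ⌊1377/131⌋ = 11 − 10 = 1
n=18: ⌊(19·81)/131⌋ − ⌊(18·81)/131⌋ = ⌊1539/131⌋ − ⌊1458/131⌋ = 11 − 11 = 0
n=19: ⌊(20·81)/131⌋ − ⌊(19·81)/131⌋ = ⌊1620/131⌋ − ⌊1539/131⌋ = 12 − 11 = 1
n=20: ⌊(21·81)/131⌋ − ⌊(20·81)/131⌋ = ⌊1701/131⌋ − ⌊1620/131⌋ = 12 − 12 = 0
n=21: ⌊(22·81)/131⌋ − ⌊(21·81)/131⌋ = ⌊1782/131⌋ − ⌊1701/131⌋ = 13 − 12 = 1
n=22: ⌊(23·81)/131⌋ − ⌊(22·81)/131⌋ = ⌊1863/131⌋ − ⌊1782/131⌋ = 14 − 13 = 1
n=23: ⌊(24·81)/131⌋ − ⌊(23·81)/131⌋ = ⌊1944/131⌋ − ⌊1863/131⌋ = 14 − 14 = 0
n=24: ⌊(25·81)/131⌋ − ⌊(24·81)/131⌋ = ⌊2025/131⌋ − ⌊1944/131⌋ = 15 − 14 = 1
n=25: ⌊(26·81)/131⌋ − ⌊(25·81)/131⌋ = ⌊2106/131⌋ − ⌊2025/131⌋ = 16 − 15 = 1
n=26: ⌊(27·81)/131⌋ − ⌊(26·81)/131⌋ = ⌊2187/131⌋ − ⌊2106/131⌋ = 16 − 16 = 0
n=27: ⌊(28·81)/131⌋ − ⌊(27·81)/131⌋ = ⌊2268/131⌋ − ⌊2187/131⌋ = 17 − 16 = 1
n=28: ⌊(29·81)/131⌋ − ⌊(28·81)/131⌋ = ⌊2349/131⌋ − ⌊2268/131⌋ = 17 − 17 = 0
n=29: ⌊(30·81)/131⌋ − ⌊(29·81)/131⌋ = ⌊2430/131⌋ − ⌊2349/131⌋ = 18 − 17 = 1
n=30: ⌊(31·81)/131⌋ − ⌊(30·81)/131⌋ = ⌊2511/131⌋ − ⌊2430/131⌋ = 19 − 18 = 1
n=31: ⌊(32·81)/131⌋ − ⌊(31·81)/131⌋ = ⌊2592/131⌋ − ⌊2511/131⌋ = 19 − 19 = 0
n=32: ⌊(33·81)/131⌋ − ⌊(32·81)/131⌋ = ⌊2673/131⌋ − ⌊2592/131⌋ = 20 − 19 = 1
n=33: ⌊(34·81)/131⌋ − ⌊(33·81)/131⌋ = ⌊2754/131⌋ − ⌊2673/131⌋ = 21 − 20 = 1
n=34: ⌊(35·81)/131⌋ − ⌊(34·81)/131⌋ = ⌊2835/131⌋ − ⌊2754/131⌋ = 21 − 21 = 0
n=35: ⌊(36·81)/131⌋ − ⌊(35·81)/131⌋ = ⌊2916/131⌋ − ⌊2835/131⌋ = 22 − 21 = 1
n=36: ⌊(37·81)/131⌋ − ⌊(36·81)/131⌋ = ⌊2997/131⌋ − ⌊2916/131⌋ = 22 − 22 = 0
n=37: ⌊(38·81)/131⌋ − ⌊(37·81)/131⌋ = ⌊3078/131⌋ − ⌊2997/131⌋ = 23 − 22 = 1
n=38: ⌊(39·81)/131⌋ − ⌊(38·81)/131⌋ = ⌊3159/131⌋ − ⌊3078/131⌋ = 24 − 23 = 1
n=39: ⌊(40·81)/131⌋ − ⌊(39·81)/131⌋ = ⌊3240/131⌋ − ⌊3159/131⌋ = 24 − 24 = 0
n=40: ⌊(41·81)/131⌋ − ⌊(40·81)/131⌋ = ⌊3321/131⌋ − ⌊3240/131⌋ = 25 − 24 = 1
n=41: ⌊(42·81)/131⌋ − ⌊(41·81)/131⌋ = ⌊3402/131⌋ − ⌊3321/131⌋ = 25 − 25 = 0
n=42: ⌊(43·81)/131⌋ − ⌊(42·81)/131⌋ = ⌊3483/131⌋ − ⌊3402/131⌋ = 26 − 25 = 1
n=43: ⌊(44·81)/131⌋ − ⌊(43·81)/131⌋ = ⌊3564/131⌋ − ⌊3483/131⌋ = 27 − 26 = 1
n=44: ⌊(45·81)/131⌋ − ⌊(44·81)/131⌋ = ⌊3645/131⌋ − ⌊3564/131⌋ = 27 − 27 = 0
n=45: ⌊(46·81)/131⌋ − ⌊(45·81)/131⌋ = ⌊3726/131⌋ − ⌊3645/131⌋ = 28 − 27 = 1
n=46: ⌊(47·81)/131⌋ − ⌊(46·81)/131⌋ = ⌊3807/131⌋ − ⌊3726/131⌋ = 29 − 28 = 1
n=47: ⌊(48·81)/131⌋ − ⌊(47·81)/131⌋ = ⌊3888/131⌋ − ⌊3807/131⌋ = 29 − 29 = 0
n=48: ⌊(49·81)/131⌋ − ⌊(48·81)/131⌋ = ⌊3969/131⌋ − ⌊3888/131⌋ = 30 − 29 = 1
n=49: ⌊(50·81)/131⌋ − ⌊(49·81)/131⌋ = ⌊4050/131⌋ − ⌊3969/131⌋ = 30 − 30 = 0
n=50: ⌊(51·81)/131⌋ − ⌊(50·81)/131⌋ = ⌊4131/131⌋ − ⌊4050/131⌋ = 31 − 30 = 1
n=51: ⌊(52·81)/131⌋ − ⌊(51·81)/131⌋ = ⌊4212/131⌋ − ⌊4131/131⌋ = 32 − 31 = 1
n=52: ⌊(53·81)/131⌋ − ⌊(52·81)/131⌋ = ⌊4293/131⌋ − ⌊4212/131⌋ = 32 − 32 = 0
n=53: ⌊(54·81)/131⌋ − ⌊(53·81)/131⌋ = ⌊4374/131⌋ − ⌊4293/131⌋ = 33 − 32 = 1
n=54: ⌊(55·81)/131⌋ − ⌊(54·81)/131⌋ = ⌊4455/131⌋ − ⌊4374/131⌋ = 34 − 33 = 1
n=55: ⌊(56·81)/131⌋ − ⌊(55·81)/131⌋ = ⌊4536/131⌋ − ⌊4455/131⌋ = 34 − 34 = 0
n=56: ⌊(57·81)/131⌋ − ⌊(56·81)/131⌋ = ⌊4617/131⌋ − ⌊4536/131⌋ = 35 − 34 = 1
n=57: ⌊(58·81)/131⌋ − ⌊(57·81)/131⌋ = ⌊4698/131⌋ − ⌊4617/131⌋ = 35 − 35 = 0
n=58: ⌊(59·81)/131⌋ − ⌊(58·81)/131⌋ = ⌊4779/131⌋ − ⌊4698/131⌋ = 36 − 35 = 1
n=59: ⌊(60·81)/131⌋ − ⌊(59·81)/131⌋ = ⌊4860/131⌋ − ⌊4779/131⌋ = 37 − 36 = 1


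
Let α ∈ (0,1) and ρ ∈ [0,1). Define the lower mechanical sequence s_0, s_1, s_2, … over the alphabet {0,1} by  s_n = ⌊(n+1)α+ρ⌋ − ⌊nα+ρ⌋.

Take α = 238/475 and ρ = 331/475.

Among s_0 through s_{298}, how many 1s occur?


150

#1s = Σ_{n=0}^{298} s_n = Σ_{n=0}^{298} (⌊(n+1)α+ρ⌋ − ⌊nα+ρ⌋)
the sum telescopes: every ⌊nα+ρ⌋ with 0 < n < 299 appears once with + and once with −, leaving ⌊299α+ρ⌋ − ⌊0·α+ρ⌋
299α + ρ = (299·238 + 331) / 475 = 71493/475
ρ = 331/475
⌊71493/475⌋ = 150,  ⌊331/475⌋ = 0
#1s = 150 − 0 = 150


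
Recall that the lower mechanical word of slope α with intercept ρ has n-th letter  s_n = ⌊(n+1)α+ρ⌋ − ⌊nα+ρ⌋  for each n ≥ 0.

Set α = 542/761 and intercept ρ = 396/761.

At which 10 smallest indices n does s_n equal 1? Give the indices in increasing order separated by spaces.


0 2 3 4 6 7 9 10 11 13

n=0: ⌊938/761⌋−⌊396/761⌋ = 1−0 = 1  ← one
n=1: ⌊1480/761⌋−⌊938/761⌋ = 1−1 = 0
n=2: ⌊2022/761⌋−⌊1480/761⌋ = 2−1 = 1  ← one
n=3: ⌊2564/761⌋−⌊2022/761⌋ = 3−2 = 1  ← one
n=4: ⌊3106/761⌋−⌊2564/761⌋ = 4−3 = 1  ← one
n=5: ⌊3648/761⌋−⌊3106/761⌋ = 4−4 = 0
n=6: ⌊4190/761⌋−⌊3648/761⌋ = 5−4 = 1  ← one
n=7: ⌊4732/761⌋−⌊4190/761⌋ = 6−5 = 1  ← one
n=8: ⌊5274/761⌋−⌊4732/761⌋ = 6−6 = 0
n=9: ⌊5816/761⌋−⌊5274/761⌋ = 7−6 = 1  ← one
n=10: ⌊6358/761⌋−⌊5816/761⌋ = 8−7 = 1  ← one
n=11: ⌊6900/761⌋−⌊6358/761⌋ = 9−8 = 1  ← one
n=12: ⌊7442/761⌋−⌊6900/761⌋ = 9−9 = 0
n=13: ⌊7984/761⌋−⌊7442/761⌋ = 10−9 = 1  ← one
positions of the first 10 ones: 0 2 3 4 6 7 9 10 11 13


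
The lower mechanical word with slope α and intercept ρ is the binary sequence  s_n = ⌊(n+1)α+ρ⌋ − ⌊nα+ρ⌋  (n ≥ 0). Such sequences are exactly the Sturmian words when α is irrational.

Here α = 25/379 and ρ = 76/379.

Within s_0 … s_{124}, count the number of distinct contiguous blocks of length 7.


t_n = ⌊(n·25+76)/379⌋ for n = 0 … 125:
  n=0…9: ⌊76/379⌋=0 ⌊101/379⌋=0 ⌊126/379⌋=0 ⌊151/379⌋=0 ⌊176/379⌋=0 ⌊201/379⌋=0 ⌊226/379⌋=0 ⌊251/379⌋=0 ⌊276/379⌋=0 ⌊301/379⌋=0
  n=10…19: ⌊326/379⌋=0 ⌊351/379⌋=0 ⌊376/379⌋=0 ⌊401/379⌋=1 ⌊426/379⌋=1 ⌊451/379⌋=1 ⌊476/379⌋=1 ⌊501/379⌋=1 ⌊526/379⌋=1 ⌊551/379⌋=1
  n=20…29: ⌊576/379⌋=1 ⌊601/379⌋=1 ⌊626/379⌋=1 ⌊651/379⌋=1 ⌊676/379⌋=1 ⌊701/379⌋=1 ⌊726/379⌋=1 ⌊751/379⌋=1 ⌊776/379⌋=2 ⌊801/379⌋=2
  n=30…39: ⌊826/379⌋=2 ⌊851/379⌋=2 ⌊876/379⌋=2 ⌊901/379⌋=2 ⌊926/379⌋=2 ⌊951/379⌋=2 ⌊976/379⌋=2 ⌊1001/379⌋=2 ⌊1026/379⌋=2 ⌊1051/379⌋=2
  n=40…49: ⌊1076/379⌋=2 ⌊1101/379⌋=2 ⌊1126/379⌋=2 ⌊1151/379⌋=3 ⌊1176/379⌋=3 ⌊1201/379⌋=3 ⌊1226/379⌋=3 ⌊1251/379⌋=3 ⌊1276/379⌋=3 ⌊1301/379⌋=3
  n=50…59: ⌊1326/379⌋=3 ⌊1351/379⌋=3 ⌊1376/379⌋=3 ⌊1401/379⌋=3 ⌊1426/379⌋=3 ⌊1451/379⌋=3 ⌊1476/379⌋=3 ⌊1501/379⌋=3 ⌊1526/379⌋=4 ⌊1551/379⌋=4
  n=60…69: ⌊1576/379⌋=4 ⌊1601/379⌋=4 ⌊1626/379⌋=4 ⌊1651/379⌋=4 ⌊1676/379⌋=4 ⌊1701/379⌋=4 ⌊1726/379⌋=4 ⌊1751/379⌋=4 ⌊1776/379⌋=4 ⌊1801/379⌋=4
  n=70…79: ⌊1826/379⌋=4 ⌊1851/379⌋=4 ⌊1876/379⌋=4 ⌊1901/379⌋=5 ⌊1926/379⌋=5 ⌊1951/379⌋=5 ⌊1976/379⌋=5 ⌊2001/379⌋=5 ⌊2026/379⌋=5 ⌊2051/379⌋=5
  n=80…89: ⌊2076/379⌋=5 ⌊2101/379⌋=5 ⌊2126/379⌋=5 ⌊2151/379⌋=5 ⌊2176/379⌋=5 ⌊2201/379⌋=5 ⌊2226/379⌋=5 ⌊2251/379⌋=5 ⌊2276/379⌋=6 ⌊2301/379⌋=6
  n=90…99: ⌊2326/379⌋=6 ⌊2351/379⌋=6 ⌊2376/379⌋=6 ⌊2401/379⌋=6 ⌊2426/379⌋=6 ⌊2451/379⌋=6 ⌊2476/379⌋=6 ⌊2501/379⌋=6 ⌊2526/379⌋=6 ⌊2551/379⌋=6
  n=100…109: ⌊2576/379⌋=6 ⌊2601/379⌋=6 ⌊2626/379⌋=6 ⌊2651/379⌋=6 ⌊2676/379⌋=7 ⌊2701/379⌋=7 ⌊2726/379⌋=7 ⌊2751/379⌋=7 ⌊2776/379⌋=7 ⌊2801/379⌋=7
  n=110…119: ⌊2826/379⌋=7 ⌊2851/379⌋=7 ⌊2876/379⌋=7 ⌊2901/379⌋=7 ⌊2926/379⌋=7 ⌊2951/379⌋=7 ⌊2976/379⌋=7 ⌊3001/379⌋=7 ⌊3026/379⌋=7 ⌊3051/379⌋=8
  n=120…125: ⌊3076/379⌋=8 ⌊3101/379⌋=8 ⌊3126/379⌋=8 ⌊3151/379⌋=8 ⌊3176/379⌋=8 ⌊3201/379⌋=8
s_n = t_(n+1) − t_n for n = 0 … 124 gives
prefix = 00000000000010000000000000010000000000000010000000000000010000000000000010000000000000010000000000000001000000000000001000000
slide a length-7 window over [0..6] … [118..124] (119 windows); first occurrence of each distinct factor:
  [  0..  6] 0000000
  [  6.. 12] 0000001
  [  7.. 13] 0000010
  [  8.. 14] 0000100
  [  9.. 15] 0001000
  [ 10.. 16] 0010000
  [ 11.. 17] 0100000
  [ 12.. 18] 1000000
  (the other 111 windows repeat one of these)
distinct factors: {0000000, 0000001, 0000010, 0000100, 0001000, 0010000, 0100000, 1000000}
count = 8  (Sturmian bound for length 7 is 8)

8


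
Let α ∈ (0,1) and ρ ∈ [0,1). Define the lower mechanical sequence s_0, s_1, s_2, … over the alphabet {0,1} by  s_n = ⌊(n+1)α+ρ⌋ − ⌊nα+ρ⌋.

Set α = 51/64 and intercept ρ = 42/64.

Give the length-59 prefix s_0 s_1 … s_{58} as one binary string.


n=0: ⌊(1·51+42)/64⌋ − ⌊(0·51+42)/64⌋ = ⌊93/64⌋ − ⌊42/64⌋ = 1 − 0 = 1
n=1: ⌊(2·51+42)/64⌋ − ⌊(1·51+42)/64⌋ = ⌊144/64⌋ − ⌊93/64⌋ = 2 − 1 = 1
n=2: ⌊(3·51+42)/64⌋ − ⌊(2·51+42)/64⌋ = ⌊195/64⌋ − ⌊144/64⌋ = 3 − 2 = 1
n=3: ⌊(4·51+42)/64⌋ − ⌊(3·51+42)/64⌋ = ⌊246/64⌋ − ⌊195/64⌋ = 3 − 3 = 0
n=4: ⌊(5·51+42)/64⌋ − ⌊(4·51+42)/64⌋ = ⌊297/64⌋ − ⌊246/64⌋ = 4 − 3 = 1
n=5: ⌊(6·51+42)/64⌋ − ⌊(5·51+42)/64⌋ = ⌊348/64⌋ − ⌊297/64⌋ = 5 − 4 = 1
n=6: ⌊(7·51+42)/64⌋ − ⌊(6·51+42)/64⌋ = ⌊399/64⌋ − ⌊348/64⌋ = 6 − 5 = 1
n=7: ⌊(8·51+42)/64⌋ − ⌊(7·51+42)/64⌋ = ⌊450/64⌋ − ⌊399/64⌋ = 7 − 6 = 1
n=8: ⌊(9·51+42)/64⌋ − ⌊(8·51+42)/64⌋ = ⌊501/64⌋ − ⌊450/64⌋ = 7 − 7 = 0
n=9: ⌊(10·51+42)/64⌋ − ⌊(9·51+42)/64⌋ = ⌊552/64⌋ − ⌊501/64⌋ = 8 − 7 = 1
n=10: ⌊(11·51+42)/64⌋ − ⌊(10·51+42)/64⌋ = ⌊603/64⌋ − ⌊552/64⌋ = 9 − 8 = 1
n=11: ⌊(12·51+42)/64⌋ − ⌊(11·51+42)/64⌋ = ⌊654/64⌋ − ⌊603/64⌋ = 10 − 9 = 1
n=12: ⌊(13·51+42)/64⌋ − ⌊(12·51+42)/64⌋ = ⌊705/64⌋ − ⌊654/64⌋ = 11 − 10 = 1
n=13: ⌊(14·51+42)/64⌋ − ⌊(13·51+42)/64⌋ = ⌊756/64⌋ − ⌊705/64⌋ = 11 − 11 = 0
n=14: ⌊(15·51+42)/64⌋ − ⌊(14·51+42)/64⌋ = ⌊807/64⌋ − ⌊756/64⌋ = 12 − 11 = 1
n=15: ⌊(16·51+42)/64⌋ − ⌊(15·51+42)/64⌋ = ⌊858/64⌋ − ⌊807/64⌋ = 13 − 12 = 1
n=16: ⌊(17·51+42)/64⌋ − ⌊(16·51+42)/64⌋ = ⌊909/64⌋ − ⌊858/64⌋ = 14 − 13 = 1
n=17: ⌊(18·51+42)/64⌋ − ⌊(17·51+42)/64⌋ = ⌊960/64⌋ − ⌊909/64⌋ = 15 − 14 = 1
n=18: ⌊(19·51+42)/64⌋ − ⌊(18·51+42)/64⌋ = ⌊1011/64⌋ − ⌊960/64⌋ = 15 − 15 = 0
n=19: ⌊(20·51+42)/64⌋ − ⌊(19·51+42)/64⌋ = ⌊1062/64⌋ − ⌊1011/64⌋ = 16 − 15 = 1
n=20: ⌊(21·51+42)/64⌋ − ⌊(20·51+42)/64⌋ = ⌊1113/64⌋ − ⌊1062/64⌋ = 17 − 16 = 1
n=21: ⌊(22·51+42)/64⌋ − ⌊(21·51+42)/64⌋ = ⌊1164/64⌋ − ⌊1113/64⌋ = 18 − 17 = 1
n=22: ⌊(23·51+42)/64⌋ − ⌊(22·51+42)/64⌋ = ⌊1215/64⌋ − ⌊1164/64⌋ = 18 − 18 = 0
n=23: ⌊(24·51+42)/64⌋ − ⌊(23·51+42)/64⌋ = ⌊1266/64⌋ − ⌊1215/64⌋ = 19 − 18 = 1
n=24: ⌊(25·51+42)/64⌋ − ⌊(24·51+42)/64⌋ = ⌊1317/64⌋ − ⌊1266/64⌋ = 20 − 19 = 1
n=25: ⌊(26·51+42)/64⌋ − ⌊(25·51+42)/64⌋ = ⌊1368/64⌋ − ⌊1317/64⌋ = 21 − 20 = 1
n=26: ⌊(27·51+42)/64⌋ − ⌊(26·51+42)/64⌋ = ⌊1419/64⌋ − ⌊1368/64⌋ = 22 − 21 = 1
n=27: ⌊(28·51+42)/64⌋ − ⌊(27·51+42)/64⌋ = ⌊1470/64⌋ − ⌊1419/64⌋ = 22 − 22 = 0
n=28: ⌊(29·51+42)/64⌋ − ⌊(28·51+42)/64⌋ = ⌊1521/64⌋ − ⌊1470/64⌋ = 23 − 22 = 1
n=29: ⌊(30·51+42)/64⌋ − ⌊(29·51+42)/64⌋ = ⌊1572/64⌋ − ⌊1521/64⌋ = 24 − 23 = 1
n=30: ⌊(31·51+42)/64⌋ − ⌊(30·51+42)/64⌋ = ⌊1623/64⌋ − ⌊1572/64⌋ = 25 − 24 = 1
n=31: ⌊(32·51+42)/64⌋ − ⌊(31·51+42)/64⌋ = ⌊1674/64⌋ − ⌊1623/64⌋ = 26 − 25 = 1
n=32: ⌊(33·51+42)/64⌋ − ⌊(32·51+42)/64⌋ = ⌊1725/64⌋ − ⌊1674/64⌋ = 26 − 26 = 0
n=33: ⌊(34·51+42)/64⌋ − ⌊(33·51+42)/64⌋ = ⌊1776/64⌋ − ⌊1725/64⌋ = 27 − 26 = 1
n=34: ⌊(35·51+42)/64⌋ − ⌊(34·51+42)/64⌋ = ⌊1827/64⌋ − ⌊1776/64⌋ = 28 − 27 = 1
n=35: ⌊(36·51+42)/64⌋ − ⌊(35·51+42)/64⌋ = ⌊1878/64⌋ − ⌊1827/64⌋ = 29 − 28 = 1
n=36: ⌊(37·51+42)/64⌋ − ⌊(36·51+42)/64⌋ = ⌊1929/64⌋ − ⌊1878/64⌋ = 30 − 29 = 1
n=37: ⌊(38·51+42)/64⌋ − ⌊(37·51+42)/64⌋ = ⌊1980/64⌋ − ⌊1929/64⌋ = 30 − 30 = 0
n=38: ⌊(39·51+42)/64⌋ − ⌊(38·51+42)/64⌋ = ⌊2031/64⌋ − ⌊1980/64⌋ = 31 − 30 = 1
n=39: ⌊(40·51+42)/64⌋ − ⌊(39·51+42)/64⌋ = ⌊2082/64⌋ − ⌊2031/64⌋ = 32 − 31 = 1
n=40: ⌊(41·51+42)/64⌋ − ⌊(40·51+42)/64⌋ = ⌊2133/64⌋ − ⌊2082/64⌋ = 33 − 32 = 1
n=41: ⌊(42·51+42)/64⌋ − ⌊(41·51+42)/64⌋ = ⌊2184/64⌋ − ⌊2133/64⌋ = 34 − 33 = 1
n=42: ⌊(43·51+42)/64⌋ − ⌊(42·51+42)/64⌋ = ⌊2235/64⌋ − ⌊2184/64⌋ = 34 − 34 = 0
n=43: ⌊(44·51+42)/64⌋ − ⌊(43·51+42)/64⌋ = ⌊2286/64⌋ − ⌊2235/64⌋ = 35 − 34 = 1
n=44: ⌊(45·51+42)/64⌋ − ⌊(44·51+42)/64⌋ = ⌊2337/64⌋ − ⌊2286/64⌋ = 36 − 35 = 1
n=45: ⌊(46·51+42)/64⌋ − ⌊(45·51+42)/64⌋ = ⌊2388/64⌋ − ⌊2337/64⌋ = 37 − 36 = 1
n=46: ⌊(47·51+42)/64⌋ − ⌊(46·51+42)/64⌋ = ⌊2439/64⌋ − ⌊2388/64⌋ = 38 − 37 = 1
n=47: ⌊(48·51+42)/64⌋ − ⌊(47·51+42)/64⌋ = ⌊2490/64⌋ − ⌊2439/64⌋ = 38 − 38 = 0
n=48: ⌊(49·51+42)/64⌋ − ⌊(48·51+42)/64⌋ = ⌊2541/64⌋ − ⌊2490/64⌋ = 39 − 38 = 1
n=49: ⌊(50·51+42)/64⌋ − ⌊(49·51+42)/64⌋ = ⌊2592/64⌋ − ⌊2541/64⌋ = 40 − 39 = 1
n=50: ⌊(51·51+42)/64⌋ − ⌊(50·51+42)/64⌋ = ⌊2643/64⌋ − ⌊2592/64⌋ = 41 − 40 = 1
n=51: ⌊(52·51+42)/64⌋ − ⌊(51·51+42)/64⌋ = ⌊2694/64⌋ − ⌊2643/64⌋ = 42 − 41 = 1
n=52: ⌊(53·51+42)/64⌋ − ⌊(52·51+42)/64⌋ = ⌊2745/64⌋ − ⌊2694/64⌋ = 42 − 42 = 0
n=53: ⌊(54·51+42)/64⌋ − ⌊(53·51+42)/64⌋ = ⌊2796/64⌋ − ⌊2745/64⌋ = 43 − 42 = 1
n=54: ⌊(55·51+42)/64⌋ − ⌊(54·51+42)/64⌋ = ⌊2847/64⌋ − ⌊2796/64⌋ = 44 − 43 = 1
n=55: ⌊(56·51+42)/64⌋ − ⌊(55·51+42)/64⌋ = ⌊2898/64⌋ − ⌊2847/64⌋ = 45 − 44 = 1
n=56: ⌊(57·51+42)/64⌋ − ⌊(56·51+42)/64⌋ = ⌊2949/64⌋ − ⌊2898/64⌋ = 46 − 45 = 1
n=57: ⌊(58·51+42)/64⌋ − ⌊(57·51+42)/64⌋ = ⌊3000/64⌋ − ⌊2949/64⌋ = 46 − 46 = 0
n=58: ⌊(59·51+42)/64⌋ − ⌊(58·51+42)/64⌋ = ⌊3051/64⌋ − ⌊3000/64⌋ = 47 − 46 = 1

11101111011110111101110111101111011110111101111011110111101
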